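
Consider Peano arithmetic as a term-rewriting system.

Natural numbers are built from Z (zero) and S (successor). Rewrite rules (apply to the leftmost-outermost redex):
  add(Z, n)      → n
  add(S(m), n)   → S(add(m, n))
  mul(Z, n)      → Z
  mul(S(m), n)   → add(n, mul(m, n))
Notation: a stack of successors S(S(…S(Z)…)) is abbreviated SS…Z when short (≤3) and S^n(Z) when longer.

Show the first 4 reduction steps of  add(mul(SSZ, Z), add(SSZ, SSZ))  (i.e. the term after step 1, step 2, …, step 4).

Answer: after 4 steps: add(mul(Z, Z), add(SSZ, SSZ))

Working:
  start: add(mul(SSZ, Z), add(SSZ, SSZ))
  step 1: add(add(Z, mul(SZ, Z)), add(SSZ, SSZ))
  step 2: add(mul(SZ, Z), add(SSZ, SSZ))
  step 3: add(add(Z, mul(Z, Z)), add(SSZ, SSZ))
  step 4: add(mul(Z, Z), add(SSZ, SSZ))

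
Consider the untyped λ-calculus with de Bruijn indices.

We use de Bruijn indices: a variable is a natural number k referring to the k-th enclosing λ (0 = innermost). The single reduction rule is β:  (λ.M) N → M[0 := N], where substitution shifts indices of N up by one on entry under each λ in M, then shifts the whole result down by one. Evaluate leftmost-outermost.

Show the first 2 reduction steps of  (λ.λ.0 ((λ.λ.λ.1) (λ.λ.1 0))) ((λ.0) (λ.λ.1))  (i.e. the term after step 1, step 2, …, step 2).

Answer: after 2 steps: λ.0 (λ.λ.1)

Reduction:
  start: (λ.λ.0 ((λ.λ.λ.1) (λ.λ.1 0))) ((λ.0) (λ.λ.1))
  step 1: λ.0 ((λ.λ.λ.1) (λ.λ.1 0))
  step 2: λ.0 (λ.λ.1)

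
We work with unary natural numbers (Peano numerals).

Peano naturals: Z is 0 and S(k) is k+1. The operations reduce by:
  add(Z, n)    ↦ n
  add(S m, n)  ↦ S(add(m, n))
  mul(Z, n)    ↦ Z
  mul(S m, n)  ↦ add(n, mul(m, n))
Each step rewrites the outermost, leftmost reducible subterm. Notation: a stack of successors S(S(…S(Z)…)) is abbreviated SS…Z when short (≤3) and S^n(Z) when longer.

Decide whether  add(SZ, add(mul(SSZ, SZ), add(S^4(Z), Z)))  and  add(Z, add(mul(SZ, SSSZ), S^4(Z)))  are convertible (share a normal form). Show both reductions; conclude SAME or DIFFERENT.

Term A:
  start: add(SZ, add(mul(SSZ, SZ), add(S^4(Z), Z)))
  →1  S(add(Z, add(mul(SSZ, SZ), add(S^4(Z), Z))))
  →2  S(add(mul(SSZ, SZ), add(S^4(Z), Z)))
  →3  S(add(add(SZ, mul(SZ, SZ)), add(S^4(Z), Z)))
  →4  S(add(S(add(Z, mul(SZ, SZ))), add(S^4(Z), Z)))
  →5  S(S(add(add(Z, mul(SZ, SZ)), add(S^4(Z), Z))))
  →6  S(S(add(mul(SZ, SZ), add(S^4(Z), Z))))
  →7  S(S(add(add(SZ, mul(Z, SZ)), add(S^4(Z), Z))))
  →8  S(S(add(S(add(Z, mul(Z, SZ))), add(S^4(Z), Z))))
  →9  S(S(S(add(add(Z, mul(Z, SZ)), add(S^4(Z), Z)))))
  →10  S(S(S(add(mul(Z, SZ), add(S^4(Z), Z)))))
  →11  S(S(S(add(Z, add(S^4(Z), Z)))))
  →12  S(S(S(add(S^4(Z), Z))))
  →13  S(S(S(S(add(SSSZ, Z)))))
  →14  S(S(S(S(S(add(SSZ, Z))))))
  →15  S(S(S(S(S(S(add(SZ, Z)))))))
  →16  S(S(S(S(S(S(S(add(Z, Z))))))))
  →17  S^7(Z)

Term B:
  start: add(Z, add(mul(SZ, SSSZ), S^4(Z)))
  →1  add(mul(SZ, SSSZ), S^4(Z))
  →2  add(add(SSSZ, mul(Z, SSSZ)), S^4(Z))
  →3  add(S(add(SSZ, mul(Z, SSSZ))), S^4(Z))
  →4  S(add(add(SSZ, mul(Z, SSSZ)), S^4(Z)))
  →5  S(add(S(add(SZ, mul(Z, SSSZ))), S^4(Z)))
  →6  S(S(add(add(SZ, mul(Z, SSSZ)), S^4(Z))))
  →7  S(S(add(S(add(Z, mul(Z, SSSZ))), S^4(Z))))
  →8  S(S(S(add(add(Z, mul(Z, SSSZ)), S^4(Z)))))
  →9  S(S(S(add(mul(Z, SSSZ), S^4(Z)))))
  →10  S(S(S(add(Z, S^4(Z)))))
  →11  S^7(Z)

Answer: SAME — A ⇓ S^7(Z), B ⇓ S^7(Z)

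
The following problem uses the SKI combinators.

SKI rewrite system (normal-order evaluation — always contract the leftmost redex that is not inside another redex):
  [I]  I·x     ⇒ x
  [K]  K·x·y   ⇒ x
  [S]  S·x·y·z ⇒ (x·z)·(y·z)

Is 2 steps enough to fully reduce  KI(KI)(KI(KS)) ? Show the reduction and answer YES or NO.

  start: KI(KI)(KI(KS))
  [1] I(KI(KS))
  [2] KI(KS)

Answer: NO — after 2 steps the term is KI(KS), not yet normal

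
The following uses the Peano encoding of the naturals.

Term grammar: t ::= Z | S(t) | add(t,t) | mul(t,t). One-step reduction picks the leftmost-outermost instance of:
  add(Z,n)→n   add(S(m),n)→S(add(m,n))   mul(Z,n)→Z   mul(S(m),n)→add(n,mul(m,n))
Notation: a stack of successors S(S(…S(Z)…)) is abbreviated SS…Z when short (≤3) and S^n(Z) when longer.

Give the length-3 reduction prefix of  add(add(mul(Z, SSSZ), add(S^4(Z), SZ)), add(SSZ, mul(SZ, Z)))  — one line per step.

Answer: after 3 steps: add(S(add(SSSZ, SZ)), add(SSZ, mul(SZ, Z)))

Working:
  start: add(add(mul(Z, SSSZ), add(S^4(Z), SZ)), add(SSZ, mul(SZ, Z)))
  →1  add(add(Z, add(S^4(Z), SZ)), add(SSZ, mul(SZ, Z)))
  →2  add(add(S^4(Z), SZ), add(SSZ, mul(SZ, Z)))
  →3  add(S(add(SSSZ, SZ)), add(SSZ, mul(SZ, Z)))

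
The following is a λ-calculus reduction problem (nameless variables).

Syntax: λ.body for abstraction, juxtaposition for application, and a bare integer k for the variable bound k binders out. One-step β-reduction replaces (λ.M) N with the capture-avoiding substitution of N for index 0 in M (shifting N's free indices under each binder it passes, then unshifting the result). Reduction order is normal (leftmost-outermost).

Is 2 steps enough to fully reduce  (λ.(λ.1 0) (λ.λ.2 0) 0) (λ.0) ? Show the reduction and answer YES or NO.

Answer: NO — after 2 steps the term is (λ.0) (λ.λ.(λ.0) 0) (λ.0), not yet normal

Reduction:
  start: (λ.(λ.1 0) (λ.λ.2 0) 0) (λ.0)
  [1] (λ.(λ.0) 0) (λ.λ.(λ.0) 0) (λ.0)
  [2] (λ.0) (λ.λ.(λ.0) 0) (λ.0)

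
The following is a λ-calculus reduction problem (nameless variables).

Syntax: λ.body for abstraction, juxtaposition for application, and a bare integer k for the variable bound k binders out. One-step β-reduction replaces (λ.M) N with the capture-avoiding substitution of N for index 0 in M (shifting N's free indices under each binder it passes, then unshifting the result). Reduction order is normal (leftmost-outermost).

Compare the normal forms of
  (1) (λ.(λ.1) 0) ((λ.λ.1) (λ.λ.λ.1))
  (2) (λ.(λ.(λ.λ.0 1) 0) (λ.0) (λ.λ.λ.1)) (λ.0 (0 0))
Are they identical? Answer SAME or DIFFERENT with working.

Answer: DIFFERENT — A ⇓ λ.λ.λ.λ.1, B ⇓ λ.λ.1

Working:
Term A:
  start: (λ.(λ.1) 0) ((λ.λ.1) (λ.λ.λ.1))
  step 1: (λ.(λ.λ.1) (λ.λ.λ.1)) ((λ.λ.1) (λ.λ.λ.1))
  step 2: (λ.λ.1) (λ.λ.λ.1)
  step 3: λ.λ.λ.λ.1

Term B:
  start: (λ.(λ.(λ.λ.0 1) 0) (λ.0) (λ.λ.λ.1)) (λ.0 (0 0))
  step 1: (λ.(λ.λ.0 1) 0) (λ.0) (λ.λ.λ.1)
  step 2: (λ.λ.0 1) (λ.0) (λ.λ.λ.1)
  step 3: (λ.0 (λ.0)) (λ.λ.λ.1)
  step 4: (λ.λ.λ.1) (λ.0)
  step 5: λ.λ.1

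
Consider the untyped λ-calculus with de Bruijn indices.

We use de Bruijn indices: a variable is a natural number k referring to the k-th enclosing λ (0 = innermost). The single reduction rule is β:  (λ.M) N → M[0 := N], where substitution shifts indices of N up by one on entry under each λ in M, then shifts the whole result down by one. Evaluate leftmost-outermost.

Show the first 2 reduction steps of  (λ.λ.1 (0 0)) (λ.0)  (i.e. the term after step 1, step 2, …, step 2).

Answer: after 2 steps: λ.0 0

Reduction:
  start: (λ.λ.1 (0 0)) (λ.0)
  [1] λ.(λ.0) (0 0)
  [2] λ.0 0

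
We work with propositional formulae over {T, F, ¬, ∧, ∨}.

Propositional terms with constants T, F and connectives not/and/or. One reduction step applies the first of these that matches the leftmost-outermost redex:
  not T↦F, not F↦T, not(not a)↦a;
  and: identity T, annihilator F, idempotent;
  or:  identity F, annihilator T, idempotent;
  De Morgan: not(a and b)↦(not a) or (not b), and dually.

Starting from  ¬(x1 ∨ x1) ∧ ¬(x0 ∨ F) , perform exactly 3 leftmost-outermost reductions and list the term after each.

Answer: after 3 steps: ¬x1 ∧ (¬x0 ∧ ¬F)

Reduction:
  start: ¬(x1 ∨ x1) ∧ ¬(x0 ∨ F)
  [1] (¬x1 ∧ ¬x1) ∧ ¬(x0 ∨ F)
  [2] ¬x1 ∧ ¬(x0 ∨ F)
  [3] ¬x1 ∧ (¬x0 ∧ ¬F)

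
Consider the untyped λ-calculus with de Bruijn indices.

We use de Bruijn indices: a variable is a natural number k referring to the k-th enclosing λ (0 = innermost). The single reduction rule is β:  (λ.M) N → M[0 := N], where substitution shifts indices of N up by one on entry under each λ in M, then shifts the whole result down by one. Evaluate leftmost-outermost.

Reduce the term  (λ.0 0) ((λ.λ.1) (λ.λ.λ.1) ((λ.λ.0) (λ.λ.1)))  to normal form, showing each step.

Answer: normal form = λ.λ.1  (in 4 steps)

Working:
  start: (λ.0 0) ((λ.λ.1) (λ.λ.λ.1) ((λ.λ.0) (λ.λ.1)))
  [1] (λ.λ.1) (λ.λ.λ.1) ((λ.λ.0) (λ.λ.1)) ((λ.λ.1) (λ.λ.λ.1) ((λ.λ.0) (λ.λ.1)))
  [2] (λ.λ.λ.λ.1) ((λ.λ.0) (λ.λ.1)) ((λ.λ.1) (λ.λ.λ.1) ((λ.λ.0) (λ.λ.1)))
  [3] (λ.λ.λ.1) ((λ.λ.1) (λ.λ.λ.1) ((λ.λ.0) (λ.λ.1)))
  [4] λ.λ.1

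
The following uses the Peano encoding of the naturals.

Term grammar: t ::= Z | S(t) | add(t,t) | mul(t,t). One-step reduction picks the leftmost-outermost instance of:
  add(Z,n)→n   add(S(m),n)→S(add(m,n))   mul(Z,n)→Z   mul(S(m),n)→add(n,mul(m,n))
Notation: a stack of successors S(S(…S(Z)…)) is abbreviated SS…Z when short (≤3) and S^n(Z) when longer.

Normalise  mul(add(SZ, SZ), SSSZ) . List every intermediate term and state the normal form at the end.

  start: mul(add(SZ, SZ), SSSZ)
  [1] mul(S(add(Z, SZ)), SSSZ)
  [2] add(SSSZ, mul(add(Z, SZ), SSSZ))
  [3] S(add(SSZ, mul(add(Z, SZ), SSSZ)))
  [4] S(S(add(SZ, mul(add(Z, SZ), SSSZ))))
  [5] S(S(S(add(Z, mul(add(Z, SZ), SSSZ)))))
  [6] S(S(S(mul(add(Z, SZ), SSSZ))))
  [7] S(S(S(mul(SZ, SSSZ))))
  [8] S(S(S(add(SSSZ, mul(Z, SSSZ)))))
  [9] S(S(S(S(add(SSZ, mul(Z, SSSZ))))))
  [10] S(S(S(S(S(add(SZ, mul(Z, SSSZ)))))))
  [11] S(S(S(S(S(S(add(Z, mul(Z, SSSZ))))))))
  [12] S(S(S(S(S(S(mul(Z, SSSZ)))))))
  [13] S^6(Z)

Answer: normal form = S^6(Z)  (in 13 steps)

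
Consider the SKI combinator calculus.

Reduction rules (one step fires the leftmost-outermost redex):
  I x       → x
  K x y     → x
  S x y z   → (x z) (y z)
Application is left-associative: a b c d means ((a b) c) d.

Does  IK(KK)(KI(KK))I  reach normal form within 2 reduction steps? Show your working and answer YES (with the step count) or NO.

  start: IK(KK)(KI(KK))I
  step 1: K(KK)(KI(KK))I
  step 2: KKI

Answer: NO — after 2 steps the term is KKI, not yet normal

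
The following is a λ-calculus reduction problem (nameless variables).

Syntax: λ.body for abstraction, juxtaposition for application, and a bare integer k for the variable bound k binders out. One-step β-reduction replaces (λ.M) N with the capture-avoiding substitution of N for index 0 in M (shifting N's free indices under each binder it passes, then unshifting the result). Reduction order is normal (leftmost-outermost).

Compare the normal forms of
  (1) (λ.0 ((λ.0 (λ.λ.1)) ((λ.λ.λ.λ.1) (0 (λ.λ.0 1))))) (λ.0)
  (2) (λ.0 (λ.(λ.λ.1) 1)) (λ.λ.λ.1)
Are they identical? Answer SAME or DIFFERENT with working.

Term A:
  start: (λ.0 ((λ.0 (λ.λ.1)) ((λ.λ.λ.λ.1) (0 (λ.λ.0 1))))) (λ.0)
  step 1: (λ.0) ((λ.0 (λ.λ.1)) ((λ.λ.λ.λ.1) ((λ.0) (λ.λ.0 1))))
  step 2: (λ.0 (λ.λ.1)) ((λ.λ.λ.λ.1) ((λ.0) (λ.λ.0 1)))
  step 3: (λ.λ.λ.λ.1) ((λ.0) (λ.λ.0 1)) (λ.λ.1)
  step 4: (λ.λ.λ.1) (λ.λ.1)
  step 5: λ.λ.1

Term B:
  start: (λ.0 (λ.(λ.λ.1) 1)) (λ.λ.λ.1)
  step 1: (λ.λ.λ.1) (λ.(λ.λ.1) (λ.λ.λ.1))
  step 2: λ.λ.1

Answer: SAME — A ⇓ λ.λ.1, B ⇓ λ.λ.1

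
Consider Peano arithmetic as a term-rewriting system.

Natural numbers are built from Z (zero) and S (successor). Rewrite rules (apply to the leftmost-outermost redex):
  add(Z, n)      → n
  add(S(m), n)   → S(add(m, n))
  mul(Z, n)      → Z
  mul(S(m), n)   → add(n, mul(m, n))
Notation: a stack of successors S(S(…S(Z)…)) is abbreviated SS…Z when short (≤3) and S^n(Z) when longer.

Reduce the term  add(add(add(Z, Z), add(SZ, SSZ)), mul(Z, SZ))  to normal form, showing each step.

  start: add(add(add(Z, Z), add(SZ, SSZ)), mul(Z, SZ))
  →1  add(add(Z, add(SZ, SSZ)), mul(Z, SZ))
  →2  add(add(SZ, SSZ), mul(Z, SZ))
  →3  add(S(add(Z, SSZ)), mul(Z, SZ))
  →4  S(add(add(Z, SSZ), mul(Z, SZ)))
  →5  S(add(SSZ, mul(Z, SZ)))
  →6  S(S(add(SZ, mul(Z, SZ))))
  →7  S(S(S(add(Z, mul(Z, SZ)))))
  →8  S(S(S(mul(Z, SZ))))
  →9  SSSZ

Answer: normal form = SSSZ  (in 9 steps)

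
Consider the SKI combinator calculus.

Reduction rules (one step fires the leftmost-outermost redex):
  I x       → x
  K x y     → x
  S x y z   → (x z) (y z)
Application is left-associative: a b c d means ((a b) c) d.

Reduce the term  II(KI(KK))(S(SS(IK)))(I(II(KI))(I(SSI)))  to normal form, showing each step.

Answer: normal form = S(SSK)I  (in 9 steps)

Reduction:
  start: II(KI(KK))(S(SS(IK)))(I(II(KI))(I(SSI)))
  →1  I(KI(KK))(S(SS(IK)))(I(II(KI))(I(SSI)))
  →2  KI(KK)(S(SS(IK)))(I(II(KI))(I(SSI)))
  →3  I(S(SS(IK)))(I(II(KI))(I(SSI)))
  →4  S(SS(IK))(I(II(KI))(I(SSI)))
  →5  S(SSK)(I(II(KI))(I(SSI)))
  →6  S(SSK)(II(KI)(I(SSI)))
  →7  S(SSK)(I(KI)(I(SSI)))
  →8  S(SSK)(KI(I(SSI)))
  →9  S(SSK)I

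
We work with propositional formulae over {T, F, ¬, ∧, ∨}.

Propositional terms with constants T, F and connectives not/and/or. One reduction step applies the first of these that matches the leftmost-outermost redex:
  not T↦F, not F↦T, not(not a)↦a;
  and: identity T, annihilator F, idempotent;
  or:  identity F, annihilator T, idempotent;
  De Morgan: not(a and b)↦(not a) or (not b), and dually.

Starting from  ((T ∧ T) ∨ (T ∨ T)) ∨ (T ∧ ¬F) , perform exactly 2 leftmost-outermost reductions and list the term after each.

  start: ((T ∧ T) ∨ (T ∨ T)) ∨ (T ∧ ¬F)
  →1  (T ∨ (T ∨ T)) ∨ (T ∧ ¬F)
  →2  T ∨ (T ∧ ¬F)

Answer: after 2 steps: T ∨ (T ∧ ¬F)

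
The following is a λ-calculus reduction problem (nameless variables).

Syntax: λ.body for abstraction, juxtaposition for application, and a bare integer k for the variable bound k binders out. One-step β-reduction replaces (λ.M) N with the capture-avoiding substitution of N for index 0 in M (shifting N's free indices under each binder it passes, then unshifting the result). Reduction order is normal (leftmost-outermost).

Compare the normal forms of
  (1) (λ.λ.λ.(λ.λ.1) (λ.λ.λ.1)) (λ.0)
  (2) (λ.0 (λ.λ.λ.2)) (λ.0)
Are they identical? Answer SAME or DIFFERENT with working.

Answer: DIFFERENT — A ⇓ λ.λ.λ.λ.λ.λ.1, B ⇓ λ.λ.λ.2

Reduction:
Term A:
  start: (λ.λ.λ.(λ.λ.1) (λ.λ.λ.1)) (λ.0)
  [1] λ.λ.(λ.λ.1) (λ.λ.λ.1)
  [2] λ.λ.λ.λ.λ.λ.1

Term B:
  start: (λ.0 (λ.λ.λ.2)) (λ.0)
  [1] (λ.0) (λ.λ.λ.2)
  [2] λ.λ.λ.2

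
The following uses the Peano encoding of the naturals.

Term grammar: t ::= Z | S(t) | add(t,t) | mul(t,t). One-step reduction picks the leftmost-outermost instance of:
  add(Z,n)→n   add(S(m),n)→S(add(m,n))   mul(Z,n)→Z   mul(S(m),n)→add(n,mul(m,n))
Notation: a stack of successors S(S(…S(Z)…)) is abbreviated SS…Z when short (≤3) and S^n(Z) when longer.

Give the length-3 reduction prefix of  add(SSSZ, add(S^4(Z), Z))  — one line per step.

Answer: after 3 steps: S(S(S(add(Z, add(S^4(Z), Z)))))

Working:
  start: add(SSSZ, add(S^4(Z), Z))
  →1  S(add(SSZ, add(S^4(Z), Z)))
  →2  S(S(add(SZ, add(S^4(Z), Z))))
  →3  S(S(S(add(Z, add(S^4(Z), Z)))))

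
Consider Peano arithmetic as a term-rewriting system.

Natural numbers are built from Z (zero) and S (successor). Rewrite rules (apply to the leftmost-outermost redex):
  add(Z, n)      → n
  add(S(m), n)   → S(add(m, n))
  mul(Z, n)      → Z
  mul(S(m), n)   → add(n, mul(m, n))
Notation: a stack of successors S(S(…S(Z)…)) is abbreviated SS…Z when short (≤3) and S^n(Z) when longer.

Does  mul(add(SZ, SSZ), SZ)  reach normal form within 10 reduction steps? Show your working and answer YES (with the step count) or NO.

Answer: NO — after 10 steps the term is S(S(S(add(Z, mul(Z, SZ))))), not yet normal

Reduction:
  start: mul(add(SZ, SSZ), SZ)
  →1  mul(S(add(Z, SSZ)), SZ)
  →2  add(SZ, mul(add(Z, SSZ), SZ))
  →3  S(add(Z, mul(add(Z, SSZ), SZ)))
  →4  S(mul(add(Z, SSZ), SZ))
  →5  S(mul(SSZ, SZ))
  →6  S(add(SZ, mul(SZ, SZ)))
  →7  S(S(add(Z, mul(SZ, SZ))))
  →8  S(S(mul(SZ, SZ)))
  →9  S(S(add(SZ, mul(Z, SZ))))
  →10  S(S(S(add(Z, mul(Z, SZ)))))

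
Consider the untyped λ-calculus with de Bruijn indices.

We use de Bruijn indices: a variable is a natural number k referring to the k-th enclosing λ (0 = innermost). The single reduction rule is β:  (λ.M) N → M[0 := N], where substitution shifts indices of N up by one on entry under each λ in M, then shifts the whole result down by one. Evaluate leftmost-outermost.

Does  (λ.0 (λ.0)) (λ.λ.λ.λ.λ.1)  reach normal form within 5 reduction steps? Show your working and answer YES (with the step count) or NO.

  start: (λ.0 (λ.0)) (λ.λ.λ.λ.λ.1)
  →1  (λ.λ.λ.λ.λ.1) (λ.0)
  →2  λ.λ.λ.λ.1

Answer: YES — reaches normal form λ.λ.λ.λ.1 in 2 ≤ 5 steps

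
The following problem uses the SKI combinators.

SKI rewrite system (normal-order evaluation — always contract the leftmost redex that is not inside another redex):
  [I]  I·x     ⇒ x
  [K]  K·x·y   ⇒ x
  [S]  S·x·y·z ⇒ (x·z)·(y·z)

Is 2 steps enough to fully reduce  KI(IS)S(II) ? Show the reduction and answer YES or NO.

Answer: NO — after 2 steps the term is S(II), not yet normal

Working:
  start: KI(IS)S(II)
  [1] IS(II)
  [2] S(II)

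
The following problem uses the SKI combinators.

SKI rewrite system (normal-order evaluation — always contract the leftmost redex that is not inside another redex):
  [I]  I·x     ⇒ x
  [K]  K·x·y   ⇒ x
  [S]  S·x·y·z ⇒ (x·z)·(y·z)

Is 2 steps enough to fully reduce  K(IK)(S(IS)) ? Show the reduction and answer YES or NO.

Answer: YES — reaches normal form K in 2 ≤ 2 steps

Derivation:
  start: K(IK)(S(IS))
  step 1: IK
  step 2: K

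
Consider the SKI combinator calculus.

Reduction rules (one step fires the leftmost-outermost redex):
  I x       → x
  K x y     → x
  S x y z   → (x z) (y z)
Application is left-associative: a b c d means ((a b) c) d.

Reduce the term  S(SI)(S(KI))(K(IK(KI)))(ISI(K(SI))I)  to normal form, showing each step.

  start: S(SI)(S(KI))(K(IK(KI)))(ISI(K(SI))I)
  [1] SI(K(IK(KI)))(S(KI)(K(IK(KI))))(ISI(K(SI))I)
  [2] I(S(KI)(K(IK(KI))))(K(IK(KI))(S(KI)(K(IK(KI)))))(ISI(K(SI))I)
  [3] S(KI)(K(IK(KI)))(K(IK(KI))(S(KI)(K(IK(KI)))))(ISI(K(SI))I)
  [4] KI(K(IK(KI))(S(KI)(K(IK(KI)))))(K(IK(KI))(K(IK(KI))(S(KI)(K(IK(KI))))))(ISI(K(SI))I)
  [5] I(K(IK(KI))(K(IK(KI))(S(KI)(K(IK(KI))))))(ISI(K(SI))I)
  [6] K(IK(KI))(K(IK(KI))(S(KI)(K(IK(KI)))))(ISI(K(SI))I)
  [7] IK(KI)(ISI(K(SI))I)
  [8] K(KI)(ISI(K(SI))I)
  [9] KI

Answer: normal form = KI  (in 9 steps)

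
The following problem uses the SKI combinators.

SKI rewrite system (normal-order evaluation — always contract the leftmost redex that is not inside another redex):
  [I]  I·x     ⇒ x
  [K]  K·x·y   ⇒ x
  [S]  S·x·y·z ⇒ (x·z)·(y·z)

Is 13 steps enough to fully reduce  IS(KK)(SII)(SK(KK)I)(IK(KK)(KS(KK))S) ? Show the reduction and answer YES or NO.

Answer: YES — reaches normal form I in 12 ≤ 13 steps

Derivation:
  start: IS(KK)(SII)(SK(KK)I)(IK(KK)(KS(KK))S)
  step 1: S(KK)(SII)(SK(KK)I)(IK(KK)(KS(KK))S)
  step 2: KK(SK(KK)I)(SII(SK(KK)I))(IK(KK)(KS(KK))S)
  step 3: K(SII(SK(KK)I))(IK(KK)(KS(KK))S)
  step 4: SII(SK(KK)I)
  step 5: I(SK(KK)I)(I(SK(KK)I))
  step 6: SK(KK)I(I(SK(KK)I))
  step 7: KI(KKI)(I(SK(KK)I))
  step 8: I(I(SK(KK)I))
  step 9: I(SK(KK)I)
  step 10: SK(KK)I
  step 11: KI(KKI)
  step 12: I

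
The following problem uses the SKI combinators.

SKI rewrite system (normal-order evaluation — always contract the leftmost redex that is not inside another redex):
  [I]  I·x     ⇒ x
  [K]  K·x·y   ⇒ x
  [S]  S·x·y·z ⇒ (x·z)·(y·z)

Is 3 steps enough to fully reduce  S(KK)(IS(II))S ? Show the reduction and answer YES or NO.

Answer: NO — after 3 steps the term is K(S(II)S), not yet normal

Working:
  start: S(KK)(IS(II))S
  step 1: KKS(IS(II)S)
  step 2: K(IS(II)S)
  step 3: K(S(II)S)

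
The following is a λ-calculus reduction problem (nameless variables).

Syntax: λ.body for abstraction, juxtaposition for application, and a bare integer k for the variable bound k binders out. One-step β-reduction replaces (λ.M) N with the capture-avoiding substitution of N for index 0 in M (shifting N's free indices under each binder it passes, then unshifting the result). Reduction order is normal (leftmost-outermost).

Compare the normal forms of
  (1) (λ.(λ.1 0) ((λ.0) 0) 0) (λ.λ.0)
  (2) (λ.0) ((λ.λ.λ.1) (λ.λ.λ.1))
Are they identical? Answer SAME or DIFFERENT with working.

Answer: DIFFERENT — A ⇓ λ.λ.0, B ⇓ λ.λ.1

Reduction:
Term A:
  start: (λ.(λ.1 0) ((λ.0) 0) 0) (λ.λ.0)
  →1  (λ.(λ.λ.0) 0) ((λ.0) (λ.λ.0)) (λ.λ.0)
  →2  (λ.λ.0) ((λ.0) (λ.λ.0)) (λ.λ.0)
  →3  (λ.0) (λ.λ.0)
  →4  λ.λ.0

Term B:
  start: (λ.0) ((λ.λ.λ.1) (λ.λ.λ.1))
  →1  (λ.λ.λ.1) (λ.λ.λ.1)
  →2  λ.λ.1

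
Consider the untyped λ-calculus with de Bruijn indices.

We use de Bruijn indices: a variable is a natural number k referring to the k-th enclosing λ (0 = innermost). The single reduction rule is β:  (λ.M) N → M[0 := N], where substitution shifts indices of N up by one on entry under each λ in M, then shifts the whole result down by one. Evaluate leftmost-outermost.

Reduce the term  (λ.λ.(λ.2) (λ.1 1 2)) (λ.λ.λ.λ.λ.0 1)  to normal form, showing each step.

Answer: normal form = λ.λ.λ.λ.λ.λ.0 1  (in 2 steps)

Working:
  start: (λ.λ.(λ.2) (λ.1 1 2)) (λ.λ.λ.λ.λ.0 1)
  →1  λ.(λ.λ.λ.λ.λ.λ.0 1) (λ.1 1 (λ.λ.λ.λ.λ.0 1))
  →2  λ.λ.λ.λ.λ.λ.0 1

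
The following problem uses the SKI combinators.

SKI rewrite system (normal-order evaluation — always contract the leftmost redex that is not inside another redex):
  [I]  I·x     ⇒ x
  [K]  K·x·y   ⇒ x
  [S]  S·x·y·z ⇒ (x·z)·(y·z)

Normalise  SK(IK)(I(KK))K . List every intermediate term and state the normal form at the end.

Answer: normal form = K  (in 4 steps)

Derivation:
  start: SK(IK)(I(KK))K
  →1  K(I(KK))(IK(I(KK)))K
  →2  I(KK)K
  →3  KKK
  →4  K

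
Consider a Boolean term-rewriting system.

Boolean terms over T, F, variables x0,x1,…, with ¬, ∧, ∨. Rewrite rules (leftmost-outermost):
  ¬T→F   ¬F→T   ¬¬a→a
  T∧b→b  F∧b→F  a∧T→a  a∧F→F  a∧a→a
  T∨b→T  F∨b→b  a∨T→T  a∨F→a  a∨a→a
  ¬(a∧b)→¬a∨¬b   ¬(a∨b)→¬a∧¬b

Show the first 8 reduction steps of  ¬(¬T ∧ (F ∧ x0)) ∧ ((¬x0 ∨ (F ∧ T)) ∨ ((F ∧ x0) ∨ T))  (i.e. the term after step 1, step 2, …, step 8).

Answer: after 8 steps: T

Working:
  start: ¬(¬T ∧ (F ∧ x0)) ∧ ((¬x0 ∨ (F ∧ T)) ∨ ((F ∧ x0) ∨ T))
  →1  (¬¬T ∨ ¬(F ∧ x0)) ∧ ((¬x0 ∨ (F ∧ T)) ∨ ((F ∧ x0) ∨ T))
  →2  (T ∨ ¬(F ∧ x0)) ∧ ((¬x0 ∨ (F ∧ T)) ∨ ((F ∧ x0) ∨ T))
  →3  T ∧ ((¬x0 ∨ (F ∧ T)) ∨ ((F ∧ x0) ∨ T))
  →4  (¬x0 ∨ (F ∧ T)) ∨ ((F ∧ x0) ∨ T)
  →5  (¬x0 ∨ F) ∨ ((F ∧ x0) ∨ T)
  →6  ¬x0 ∨ ((F ∧ x0) ∨ T)
  →7  ¬x0 ∨ T
  →8  T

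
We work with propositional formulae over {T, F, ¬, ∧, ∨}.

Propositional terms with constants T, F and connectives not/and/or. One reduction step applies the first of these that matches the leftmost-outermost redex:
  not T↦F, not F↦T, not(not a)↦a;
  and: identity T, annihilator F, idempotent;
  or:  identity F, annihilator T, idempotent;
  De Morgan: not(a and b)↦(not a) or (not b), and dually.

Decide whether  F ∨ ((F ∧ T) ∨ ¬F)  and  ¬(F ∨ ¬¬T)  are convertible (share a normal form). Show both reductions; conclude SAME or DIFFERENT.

Answer: DIFFERENT — A ⇓ T, B ⇓ F

Working:
Term A:
  start: F ∨ ((F ∧ T) ∨ ¬F)
  [1] (F ∧ T) ∨ ¬F
  [2] F ∨ ¬F
  [3] ¬F
  [4] T

Term B:
  start: ¬(F ∨ ¬¬T)
  [1] ¬F ∧ ¬¬¬T
  [2] T ∧ ¬¬¬T
  [3] ¬¬¬T
  [4] ¬T
  [5] F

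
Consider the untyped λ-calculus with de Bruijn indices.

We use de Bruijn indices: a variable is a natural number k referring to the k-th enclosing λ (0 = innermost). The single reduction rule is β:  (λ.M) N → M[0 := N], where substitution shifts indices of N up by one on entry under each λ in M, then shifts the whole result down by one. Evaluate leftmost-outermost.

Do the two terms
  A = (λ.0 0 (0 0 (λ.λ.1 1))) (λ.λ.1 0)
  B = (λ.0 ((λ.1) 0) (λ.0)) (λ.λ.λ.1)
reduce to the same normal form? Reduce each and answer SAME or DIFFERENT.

Term A:
  start: (λ.0 0 (0 0 (λ.λ.1 1))) (λ.λ.1 0)
  →1  (λ.λ.1 0) (λ.λ.1 0) ((λ.λ.1 0) (λ.λ.1 0) (λ.λ.1 1))
  →2  (λ.(λ.λ.1 0) 0) ((λ.λ.1 0) (λ.λ.1 0) (λ.λ.1 1))
  →3  (λ.λ.1 0) ((λ.λ.1 0) (λ.λ.1 0) (λ.λ.1 1))
  →4  λ.(λ.λ.1 0) (λ.λ.1 0) (λ.λ.1 1) 0
  →5  λ.(λ.(λ.λ.1 0) 0) (λ.λ.1 1) 0
  →6  λ.(λ.λ.1 0) (λ.λ.1 1) 0
  →7  λ.(λ.(λ.λ.1 1) 0) 0
  →8  λ.(λ.λ.1 1) 0
  →9  λ.λ.1 1

Term B:
  start: (λ.0 ((λ.1) 0) (λ.0)) (λ.λ.λ.1)
  →1  (λ.λ.λ.1) ((λ.λ.λ.λ.1) (λ.λ.λ.1)) (λ.0)
  →2  (λ.λ.1) (λ.0)
  →3  λ.λ.0

Answer: DIFFERENT — A ⇓ λ.λ.1 1, B ⇓ λ.λ.0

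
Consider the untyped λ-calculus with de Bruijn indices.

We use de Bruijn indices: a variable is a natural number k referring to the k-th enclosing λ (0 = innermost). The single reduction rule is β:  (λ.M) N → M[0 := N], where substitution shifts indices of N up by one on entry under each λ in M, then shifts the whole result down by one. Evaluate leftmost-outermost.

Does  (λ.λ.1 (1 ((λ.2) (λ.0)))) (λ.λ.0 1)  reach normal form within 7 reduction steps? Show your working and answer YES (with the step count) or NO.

Answer: YES — reaches normal form λ.λ.0 (λ.0 (λ.λ.0 1)) in 4 ≤ 7 steps

Derivation:
  start: (λ.λ.1 (1 ((λ.2) (λ.0)))) (λ.λ.0 1)
  [1] λ.(λ.λ.0 1) ((λ.λ.0 1) ((λ.λ.λ.0 1) (λ.0)))
  [2] λ.λ.0 ((λ.λ.0 1) ((λ.λ.λ.0 1) (λ.0)))
  [3] λ.λ.0 (λ.0 ((λ.λ.λ.0 1) (λ.0)))
  [4] λ.λ.0 (λ.0 (λ.λ.0 1))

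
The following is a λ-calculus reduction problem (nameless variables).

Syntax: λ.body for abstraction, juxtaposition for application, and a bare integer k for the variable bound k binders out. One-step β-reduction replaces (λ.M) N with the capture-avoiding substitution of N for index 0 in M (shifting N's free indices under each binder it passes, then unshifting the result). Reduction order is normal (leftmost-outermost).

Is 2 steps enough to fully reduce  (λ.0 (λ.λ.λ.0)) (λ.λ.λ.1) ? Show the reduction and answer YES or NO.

Answer: YES — reaches normal form λ.λ.1 in 2 ≤ 2 steps

Derivation:
  start: (λ.0 (λ.λ.λ.0)) (λ.λ.λ.1)
  [1] (λ.λ.λ.1) (λ.λ.λ.0)
  [2] λ.λ.1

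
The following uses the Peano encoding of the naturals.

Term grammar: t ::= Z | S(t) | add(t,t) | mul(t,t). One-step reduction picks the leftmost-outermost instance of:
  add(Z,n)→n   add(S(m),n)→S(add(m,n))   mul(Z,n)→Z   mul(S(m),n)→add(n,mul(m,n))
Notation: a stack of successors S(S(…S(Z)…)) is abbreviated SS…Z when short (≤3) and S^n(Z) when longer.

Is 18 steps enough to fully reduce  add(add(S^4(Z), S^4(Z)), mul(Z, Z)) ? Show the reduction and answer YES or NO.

Answer: YES — reaches normal form S^8(Z) in 15 ≤ 18 steps

Reduction:
  start: add(add(S^4(Z), S^4(Z)), mul(Z, Z))
  [1] add(S(add(SSSZ, S^4(Z))), mul(Z, Z))
  [2] S(add(add(SSSZ, S^4(Z)), mul(Z, Z)))
  [3] S(add(S(add(SSZ, S^4(Z))), mul(Z, Z)))
  [4] S(S(add(add(SSZ, S^4(Z)), mul(Z, Z))))
  [5] S(S(add(S(add(SZ, S^4(Z))), mul(Z, Z))))
  [6] S(S(S(add(add(SZ, S^4(Z)), mul(Z, Z)))))
  [7] S(S(S(add(S(add(Z, S^4(Z))), mul(Z, Z)))))
  [8] S(S(S(S(add(add(Z, S^4(Z)), mul(Z, Z))))))
  [9] S(S(S(S(add(S^4(Z), mul(Z, Z))))))
  [10] S(S(S(S(S(add(SSSZ, mul(Z, Z)))))))
  [11] S(S(S(S(S(S(add(SSZ, mul(Z, Z))))))))
  [12] S(S(S(S(S(S(S(add(SZ, mul(Z, Z)))))))))
  [13] S(S(S(S(S(S(S(S(add(Z, mul(Z, Z))))))))))
  [14] S(S(S(S(S(S(S(S(mul(Z, Z)))))))))
  [15] S^8(Z)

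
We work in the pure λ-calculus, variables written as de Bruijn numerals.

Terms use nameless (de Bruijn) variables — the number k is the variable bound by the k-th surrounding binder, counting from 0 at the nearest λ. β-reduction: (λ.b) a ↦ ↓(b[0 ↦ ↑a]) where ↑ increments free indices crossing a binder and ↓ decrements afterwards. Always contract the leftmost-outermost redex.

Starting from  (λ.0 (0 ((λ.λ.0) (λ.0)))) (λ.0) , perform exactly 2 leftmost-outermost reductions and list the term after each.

  start: (λ.0 (0 ((λ.λ.0) (λ.0)))) (λ.0)
  →1  (λ.0) ((λ.0) ((λ.λ.0) (λ.0)))
  →2  (λ.0) ((λ.λ.0) (λ.0))

Answer: after 2 steps: (λ.0) ((λ.λ.0) (λ.0))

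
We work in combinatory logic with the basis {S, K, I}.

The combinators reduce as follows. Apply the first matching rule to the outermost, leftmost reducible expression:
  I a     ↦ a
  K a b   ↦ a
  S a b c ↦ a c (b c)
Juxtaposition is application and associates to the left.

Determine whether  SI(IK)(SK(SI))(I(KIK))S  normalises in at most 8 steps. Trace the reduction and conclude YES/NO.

  start: SI(IK)(SK(SI))(I(KIK))S
  step 1: I(SK(SI))(IK(SK(SI)))(I(KIK))S
  step 2: SK(SI)(IK(SK(SI)))(I(KIK))S
  step 3: K(IK(SK(SI)))(SI(IK(SK(SI))))(I(KIK))S
  step 4: IK(SK(SI))(I(KIK))S
  step 5: K(SK(SI))(I(KIK))S
  step 6: SK(SI)S
  step 7: KS(SIS)
  step 8: S

Answer: YES — reaches normal form S in 8 ≤ 8 steps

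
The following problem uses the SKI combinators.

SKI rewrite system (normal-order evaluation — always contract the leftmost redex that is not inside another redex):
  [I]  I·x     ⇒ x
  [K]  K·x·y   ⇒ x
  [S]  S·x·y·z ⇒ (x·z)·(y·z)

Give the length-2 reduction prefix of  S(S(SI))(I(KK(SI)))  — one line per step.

  start: S(S(SI))(I(KK(SI)))
  [1] S(S(SI))(KK(SI))
  [2] S(S(SI))K

Answer: after 2 steps: S(S(SI))K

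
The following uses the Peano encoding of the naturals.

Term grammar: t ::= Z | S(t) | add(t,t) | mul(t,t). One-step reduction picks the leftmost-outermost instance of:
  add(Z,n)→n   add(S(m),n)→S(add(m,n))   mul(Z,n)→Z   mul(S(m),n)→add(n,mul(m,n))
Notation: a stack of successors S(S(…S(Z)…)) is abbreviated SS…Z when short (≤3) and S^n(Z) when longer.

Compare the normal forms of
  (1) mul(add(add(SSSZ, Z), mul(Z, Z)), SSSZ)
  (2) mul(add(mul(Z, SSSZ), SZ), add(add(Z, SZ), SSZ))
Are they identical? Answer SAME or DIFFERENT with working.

Term A:
  start: mul(add(add(SSSZ, Z), mul(Z, Z)), SSSZ)
  step 1: mul(add(S(add(SSZ, Z)), mul(Z, Z)), SSSZ)
  step 2: mul(S(add(add(SSZ, Z), mul(Z, Z))), SSSZ)
  step 3: add(SSSZ, mul(add(add(SSZ, Z), mul(Z, Z)), SSSZ))
  step 4: S(add(SSZ, mul(add(add(SSZ, Z), mul(Z, Z)), SSSZ)))
  step 5: S(S(add(SZ, mul(add(add(SSZ, Z), mul(Z, Z)), SSSZ))))
  step 6: S(S(S(add(Z, mul(add(add(SSZ, Z), mul(Z, Z)), SSSZ)))))
  step 7: S(S(S(mul(add(add(SSZ, Z), mul(Z, Z)), SSSZ))))
  step 8: S(S(S(mul(add(S(add(SZ, Z)), mul(Z, Z)), SSSZ))))
  step 9: S(S(S(mul(S(add(add(SZ, Z), mul(Z, Z))), SSSZ))))
  step 10: S(S(S(add(SSSZ, mul(add(add(SZ, Z), mul(Z, Z)), SSSZ)))))
  step 11: S(S(S(S(add(SSZ, mul(add(add(SZ, Z), mul(Z, Z)), SSSZ))))))
  step 12: S(S(S(S(S(add(SZ, mul(add(add(SZ, Z), mul(Z, Z)), SSSZ)))))))
  step 13: S(S(S(S(S(S(add(Z, mul(add(add(SZ, Z), mul(Z, Z)), SSSZ))))))))
  step 14: S(S(S(S(S(S(mul(add(add(SZ, Z), mul(Z, Z)), SSSZ)))))))
  step 15: S(S(S(S(S(S(mul(add(S(add(Z, Z)), mul(Z, Z)), SSSZ)))))))
  step 16: S(S(S(S(S(S(mul(S(add(add(Z, Z), mul(Z, Z))), SSSZ)))))))
  step 17: S(S(S(S(S(S(add(SSSZ, mul(add(add(Z, Z), mul(Z, Z)), SSSZ))))))))
  step 18: S(S(S(S(S(S(S(add(SSZ, mul(add(add(Z, Z), mul(Z, Z)), SSSZ)))))))))
  step 19: S(S(S(S(S(S(S(S(add(SZ, mul(add(add(Z, Z), mul(Z, Z)), SSSZ))))))))))
  step 20: S(S(S(S(S(S(S(S(S(add(Z, mul(add(add(Z, Z), mul(Z, Z)), SSSZ)))))))))))
  step 21: S(S(S(S(S(S(S(S(S(mul(add(add(Z, Z), mul(Z, Z)), SSSZ))))))))))
  step 22: S(S(S(S(S(S(S(S(S(mul(add(Z, mul(Z, Z)), SSSZ))))))))))
  step 23: S(S(S(S(S(S(S(S(S(mul(mul(Z, Z), SSSZ))))))))))
  step 24: S(S(S(S(S(S(S(S(S(mul(Z, SSSZ))))))))))
  step 25: S^9(Z)

Term B:
  start: mul(add(mul(Z, SSSZ), SZ), add(add(Z, SZ), SSZ))
  step 1: mul(add(Z, SZ), add(add(Z, SZ), SSZ))
  step 2: mul(SZ, add(add(Z, SZ), SSZ))
  step 3: add(add(add(Z, SZ), SSZ), mul(Z, add(add(Z, SZ), SSZ)))
  step 4: add(add(SZ, SSZ), mul(Z, add(add(Z, SZ), SSZ)))
  step 5: add(S(add(Z, SSZ)), mul(Z, add(add(Z, SZ), SSZ)))
  step 6: S(add(add(Z, SSZ), mul(Z, add(add(Z, SZ), SSZ))))
  step 7: S(add(SSZ, mul(Z, add(add(Z, SZ), SSZ))))
  step 8: S(S(add(SZ, mul(Z, add(add(Z, SZ), SSZ)))))
  step 9: S(S(S(add(Z, mul(Z, add(add(Z, SZ), SSZ))))))
  step 10: S(S(S(mul(Z, add(add(Z, SZ), SSZ)))))
  step 11: SSSZ

Answer: DIFFERENT — A ⇓ S^9(Z), B ⇓ SSSZ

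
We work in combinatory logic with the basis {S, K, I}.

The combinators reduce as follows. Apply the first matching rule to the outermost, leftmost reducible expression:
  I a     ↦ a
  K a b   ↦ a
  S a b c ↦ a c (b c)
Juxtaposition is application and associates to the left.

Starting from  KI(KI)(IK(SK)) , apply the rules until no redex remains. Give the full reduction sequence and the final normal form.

Answer: normal form = K(SK)  (in 3 steps)

Reduction:
  start: KI(KI)(IK(SK))
  [1] I(IK(SK))
  [2] IK(SK)
  [3] K(SK)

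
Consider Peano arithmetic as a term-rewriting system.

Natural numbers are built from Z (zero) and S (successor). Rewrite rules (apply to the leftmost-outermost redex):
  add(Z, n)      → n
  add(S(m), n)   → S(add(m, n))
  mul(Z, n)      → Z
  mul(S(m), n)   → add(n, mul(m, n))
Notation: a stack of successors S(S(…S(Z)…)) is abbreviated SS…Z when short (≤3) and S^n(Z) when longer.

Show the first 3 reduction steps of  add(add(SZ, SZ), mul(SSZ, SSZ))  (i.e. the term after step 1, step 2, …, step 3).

  start: add(add(SZ, SZ), mul(SSZ, SSZ))
  →1  add(S(add(Z, SZ)), mul(SSZ, SSZ))
  →2  S(add(add(Z, SZ), mul(SSZ, SSZ)))
  →3  S(add(SZ, mul(SSZ, SSZ)))

Answer: after 3 steps: S(add(SZ, mul(SSZ, SSZ)))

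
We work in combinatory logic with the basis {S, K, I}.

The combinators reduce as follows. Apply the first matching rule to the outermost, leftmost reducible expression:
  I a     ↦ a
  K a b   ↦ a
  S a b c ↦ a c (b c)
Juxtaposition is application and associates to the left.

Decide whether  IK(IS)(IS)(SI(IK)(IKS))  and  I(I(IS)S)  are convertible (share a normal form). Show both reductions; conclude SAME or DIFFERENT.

Term A:
  start: IK(IS)(IS)(SI(IK)(IKS))
  →1  K(IS)(IS)(SI(IK)(IKS))
  →2  IS(SI(IK)(IKS))
  →3  S(SI(IK)(IKS))
  →4  S(I(IKS)(IK(IKS)))
  →5  S(IKS(IK(IKS)))
  →6  S(KS(IK(IKS)))
  →7  SS

Term B:
  start: I(I(IS)S)
  →1  I(IS)S
  →2  ISS
  →3  SS

Answer: SAME — A ⇓ SS, B ⇓ SS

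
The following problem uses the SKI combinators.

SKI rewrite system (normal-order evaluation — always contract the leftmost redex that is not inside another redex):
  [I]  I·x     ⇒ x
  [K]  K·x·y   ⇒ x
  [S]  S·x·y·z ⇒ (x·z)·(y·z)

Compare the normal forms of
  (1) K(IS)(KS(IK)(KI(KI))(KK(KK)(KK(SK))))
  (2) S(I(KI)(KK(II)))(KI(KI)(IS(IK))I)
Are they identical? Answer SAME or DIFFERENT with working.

Answer: DIFFERENT — A ⇓ S, B ⇓ SI(SKI)

Working:
Term A:
  start: K(IS)(KS(IK)(KI(KI))(KK(KK)(KK(SK))))
  →1  IS
  →2  S

Term B:
  start: S(I(KI)(KK(II)))(KI(KI)(IS(IK))I)
  →1  S(KI(KK(II)))(KI(KI)(IS(IK))I)
  →2  SI(KI(KI)(IS(IK))I)
  →3  SI(I(IS(IK))I)
  →4  SI(IS(IK)I)
  →5  SI(S(IK)I)
  →6  SI(SKI)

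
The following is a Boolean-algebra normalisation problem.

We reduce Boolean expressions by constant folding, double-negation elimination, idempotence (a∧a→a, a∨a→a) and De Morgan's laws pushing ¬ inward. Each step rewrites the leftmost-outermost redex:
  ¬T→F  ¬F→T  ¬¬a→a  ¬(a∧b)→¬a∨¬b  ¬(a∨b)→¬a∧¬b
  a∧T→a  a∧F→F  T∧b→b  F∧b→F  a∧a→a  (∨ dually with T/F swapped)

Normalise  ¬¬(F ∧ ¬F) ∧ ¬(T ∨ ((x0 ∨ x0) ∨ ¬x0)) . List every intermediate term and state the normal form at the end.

  start: ¬¬(F ∧ ¬F) ∧ ¬(T ∨ ((x0 ∨ x0) ∨ ¬x0))
  step 1: (F ∧ ¬F) ∧ ¬(T ∨ ((x0 ∨ x0) ∨ ¬x0))
  step 2: F ∧ ¬(T ∨ ((x0 ∨ x0) ∨ ¬x0))
  step 3: F

Answer: normal form = F  (in 3 steps)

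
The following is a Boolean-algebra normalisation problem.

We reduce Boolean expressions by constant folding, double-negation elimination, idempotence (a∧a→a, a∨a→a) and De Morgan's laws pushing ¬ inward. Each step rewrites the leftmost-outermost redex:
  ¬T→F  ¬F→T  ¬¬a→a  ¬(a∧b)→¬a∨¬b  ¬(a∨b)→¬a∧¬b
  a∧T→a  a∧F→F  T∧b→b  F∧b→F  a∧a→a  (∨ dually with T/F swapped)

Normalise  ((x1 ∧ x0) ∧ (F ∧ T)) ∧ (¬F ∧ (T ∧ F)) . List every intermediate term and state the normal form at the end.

Answer: normal form = F  (in 3 steps)

Working:
  start: ((x1 ∧ x0) ∧ (F ∧ T)) ∧ (¬F ∧ (T ∧ F))
  →1  ((x1 ∧ x0) ∧ F) ∧ (¬F ∧ (T ∧ F))
  →2  F ∧ (¬F ∧ (T ∧ F))
  →3  F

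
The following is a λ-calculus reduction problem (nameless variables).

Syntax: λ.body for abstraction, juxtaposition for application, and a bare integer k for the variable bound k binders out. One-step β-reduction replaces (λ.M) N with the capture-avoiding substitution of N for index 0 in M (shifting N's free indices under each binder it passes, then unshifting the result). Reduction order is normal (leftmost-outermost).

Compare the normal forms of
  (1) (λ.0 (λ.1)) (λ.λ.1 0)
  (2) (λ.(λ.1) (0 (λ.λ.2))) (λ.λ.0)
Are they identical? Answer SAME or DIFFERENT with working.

Term A:
  start: (λ.0 (λ.1)) (λ.λ.1 0)
  step 1: (λ.λ.1 0) (λ.λ.λ.1 0)
  step 2: λ.(λ.λ.λ.1 0) 0
  step 3: λ.λ.λ.1 0

Term B:
  start: (λ.(λ.1) (0 (λ.λ.2))) (λ.λ.0)
  step 1: (λ.λ.λ.0) ((λ.λ.0) (λ.λ.λ.λ.0))
  step 2: λ.λ.0

Answer: DIFFERENT — A ⇓ λ.λ.λ.1 0, B ⇓ λ.λ.0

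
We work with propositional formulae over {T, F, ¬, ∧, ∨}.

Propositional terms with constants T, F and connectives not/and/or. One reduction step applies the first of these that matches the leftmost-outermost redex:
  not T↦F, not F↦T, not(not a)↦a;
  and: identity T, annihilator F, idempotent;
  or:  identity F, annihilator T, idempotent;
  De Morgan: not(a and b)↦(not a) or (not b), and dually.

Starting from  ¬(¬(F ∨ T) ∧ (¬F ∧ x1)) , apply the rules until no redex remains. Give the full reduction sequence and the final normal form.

  start: ¬(¬(F ∨ T) ∧ (¬F ∧ x1))
  →1  ¬¬(F ∨ T) ∨ ¬(¬F ∧ x1)
  →2  (F ∨ T) ∨ ¬(¬F ∧ x1)
  →3  T ∨ ¬(¬F ∧ x1)
  →4  T

Answer: normal form = T  (in 4 steps)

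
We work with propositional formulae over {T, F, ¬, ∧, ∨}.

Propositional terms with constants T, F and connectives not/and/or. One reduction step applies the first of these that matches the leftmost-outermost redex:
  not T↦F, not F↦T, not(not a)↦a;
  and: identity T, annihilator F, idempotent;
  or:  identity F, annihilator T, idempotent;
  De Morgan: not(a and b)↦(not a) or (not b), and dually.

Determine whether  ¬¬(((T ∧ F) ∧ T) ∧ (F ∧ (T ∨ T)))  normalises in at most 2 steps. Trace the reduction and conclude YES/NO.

  start: ¬¬(((T ∧ F) ∧ T) ∧ (F ∧ (T ∨ T)))
  →1  ((T ∧ F) ∧ T) ∧ (F ∧ (T ∨ T))
  →2  (T ∧ F) ∧ (F ∧ (T ∨ T))

Answer: NO — after 2 steps the term is (T ∧ F) ∧ (F ∧ (T ∨ T)), not yet normal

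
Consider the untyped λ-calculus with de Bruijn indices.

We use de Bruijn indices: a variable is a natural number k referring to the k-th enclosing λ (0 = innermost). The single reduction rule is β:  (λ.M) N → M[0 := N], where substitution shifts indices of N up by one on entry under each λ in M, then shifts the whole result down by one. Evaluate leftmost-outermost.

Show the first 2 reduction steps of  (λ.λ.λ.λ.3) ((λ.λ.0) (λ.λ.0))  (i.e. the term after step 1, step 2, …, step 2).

  start: (λ.λ.λ.λ.3) ((λ.λ.0) (λ.λ.0))
  step 1: λ.λ.λ.(λ.λ.0) (λ.λ.0)
  step 2: λ.λ.λ.λ.0

Answer: after 2 steps: λ.λ.λ.λ.0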